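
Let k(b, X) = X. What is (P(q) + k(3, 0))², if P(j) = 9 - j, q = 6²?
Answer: 729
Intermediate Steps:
q = 36
(P(q) + k(3, 0))² = ((9 - 1*36) + 0)² = ((9 - 36) + 0)² = (-27 + 0)² = (-27)² = 729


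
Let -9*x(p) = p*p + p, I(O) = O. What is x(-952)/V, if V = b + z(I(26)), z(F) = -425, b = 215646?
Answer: -301784/645663 ≈ -0.46740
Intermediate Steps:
x(p) = -p/9 - p²/9 (x(p) = -(p*p + p)/9 = -(p² + p)/9 = -(p + p²)/9 = -p/9 - p²/9)
V = 215221 (V = 215646 - 425 = 215221)
x(-952)/V = -⅑*(-952)*(1 - 952)/215221 = -⅑*(-952)*(-951)*(1/215221) = -301784/3*1/215221 = -301784/645663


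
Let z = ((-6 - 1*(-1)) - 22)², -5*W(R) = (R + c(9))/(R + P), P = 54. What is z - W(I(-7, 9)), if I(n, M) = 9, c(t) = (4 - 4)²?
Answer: 25516/35 ≈ 729.03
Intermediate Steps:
c(t) = 0 (c(t) = 0² = 0)
W(R) = -R/(5*(54 + R)) (W(R) = -(R + 0)/(5*(R + 54)) = -R/(5*(54 + R)))
z = 729 (z = ((-6 + 1) - 22)² = (-5 - 22)² = (-27)² = 729)
z - W(I(-7, 9)) = 729 - (-1)*9/(270 + 5*9) = 729 - (-1)*9/(270 + 45) = 729 - (-1)*9/315 = 729 - 1*(-1/35) = 729 + 1/35 = 25516/35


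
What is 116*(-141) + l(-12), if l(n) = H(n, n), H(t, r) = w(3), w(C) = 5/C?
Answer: -49063/3 ≈ -16354.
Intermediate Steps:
H(t, r) = 5/3
l(n) = 5/3
116*(-141) + l(-12) = 116*(-141) + 5/3 = -16356 + 5/3 = -49063/3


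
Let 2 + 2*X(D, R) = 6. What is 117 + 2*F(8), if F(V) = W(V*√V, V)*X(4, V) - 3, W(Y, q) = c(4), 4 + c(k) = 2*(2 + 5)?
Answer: 151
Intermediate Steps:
X(D, R) = 2 (X(D, R) = -1 + (½)*6 = -1 + 3 = 2)
c(k) = 10 (c(k) = -4 + 2*(2 + 5) = -4 + 2*7 = -4 + 14 = 10)
W(Y, q) = 10
F(V) = 17 (F(V) = 10*2 - 3 = 20 - 3 = 17)
117 + 2*F(8) = 117 + 2*17 = 117 + 34 = 151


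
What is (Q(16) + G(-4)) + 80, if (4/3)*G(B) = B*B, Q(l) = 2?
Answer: 94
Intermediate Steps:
G(B) = 3*B²/4 (G(B) = 3*(B*B)/4 = 3*B²/4)
(Q(16) + G(-4)) + 80 = (2 + (¾)*(-4)²) + 80 = (2 + (¾)*16) + 80 = (2 + 12) + 80 = 14 + 80 = 94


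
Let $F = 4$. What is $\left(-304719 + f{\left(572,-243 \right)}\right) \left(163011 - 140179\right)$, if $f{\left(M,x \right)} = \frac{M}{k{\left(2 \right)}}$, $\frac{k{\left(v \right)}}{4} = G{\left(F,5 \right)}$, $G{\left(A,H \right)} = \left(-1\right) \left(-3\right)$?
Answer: $- \frac{20868767648}{3} \approx -6.9563 \cdot 10^{9}$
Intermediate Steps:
$G{\left(A,H \right)} = 3$
$k{\left(v \right)} = 12$ ($k{\left(v \right)} = 4 \cdot 3 = 12$)
$f{\left(M,x \right)} = \frac{M}{12}$
$\left(-304719 + f{\left(572,-243 \right)}\right) \left(163011 - 140179\right) = \left(-304719 + \frac{1}{12} \cdot 572\right) \left(163011 - 140179\right) = \left(-304719 + \frac{143}{3}\right) \left(163011 - 140179\right) = \left(- \frac{914014}{3}\right) 22832 = - \frac{20868767648}{3}$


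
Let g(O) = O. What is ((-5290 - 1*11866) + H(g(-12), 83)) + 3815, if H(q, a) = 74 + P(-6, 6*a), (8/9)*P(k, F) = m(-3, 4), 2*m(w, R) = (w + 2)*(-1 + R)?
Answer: -212299/16 ≈ -13269.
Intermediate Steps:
m(w, R) = (-1 + R)*(2 + w)/2 (m(w, R) = ((w + 2)*(-1 + R))/2 = ((2 + w)*(-1 + R))/2 = ((-1 + R)*(2 + w))/2 = (-1 + R)*(2 + w)/2)
P(k, F) = -27/16 (P(k, F) = 9*(-1 + 4 - ½*(-3) + (½)*4*(-3))/8 = 9*(-1 + 4 + 3/2 - 6)/8 = (9/8)*(-3/2) = -27/16)
H(q, a) = 1157/16 (H(q, a) = 74 - 27/16 = 1157/16)
((-5290 - 1*11866) + H(g(-12), 83)) + 3815 = ((-5290 - 1*11866) + 1157/16) + 3815 = ((-5290 - 11866) + 1157/16) + 3815 = (-17156 + 1157/16) + 3815 = -273339/16 + 3815 = -212299/16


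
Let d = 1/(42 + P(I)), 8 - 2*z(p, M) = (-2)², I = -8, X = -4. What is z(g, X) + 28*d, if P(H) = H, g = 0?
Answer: 48/17 ≈ 2.8235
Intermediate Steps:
z(p, M) = 2 (z(p, M) = 4 - ½*(-2)² = 4 - ½*4 = 4 - 2 = 2)
d = 1/34 (d = 1/(42 - 8) = 1/34 ≈ 0.029412)
z(g, X) + 28*d = 2 + 28*(1/34) = 2 + 14/17 = 48/17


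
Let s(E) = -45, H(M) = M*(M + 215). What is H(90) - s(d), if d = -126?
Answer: 27495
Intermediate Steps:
H(M) = M*(215 + M)
H(90) - s(d) = 90*(215 + 90) - 1*(-45) = 90*305 + 45 = 27450 + 45 = 27495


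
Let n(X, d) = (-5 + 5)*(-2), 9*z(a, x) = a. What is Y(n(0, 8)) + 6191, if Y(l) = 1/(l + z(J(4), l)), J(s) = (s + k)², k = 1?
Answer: 154784/25 ≈ 6191.4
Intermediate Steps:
J(s) = (1 + s)² (J(s) = (s + 1)² = (1 + s)²)
z(a, x) = a/9
n(X, d) = 0 (n(X, d) = 0*(-2) = 0)
Y(l) = 1/(25/9 + l) (Y(l) = 1/(l + (1 + 4)²/9) = 1/(l + (⅑)*5²) = 1/(l + (⅑)*25) = 1/(l + 25/9) = 1/(25/9 + l))
Y(n(0, 8)) + 6191 = 9/(25 + 9*0) + 6191 = 9/(25 + 0) + 6191 = 9/25 + 6191 = 154784/25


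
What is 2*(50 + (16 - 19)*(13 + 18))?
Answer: -86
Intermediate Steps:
2*(50 + (16 - 19)*(13 + 18)) = 2*(50 - 3*31) = 2*(50 - 93) = 2*(-43) = -86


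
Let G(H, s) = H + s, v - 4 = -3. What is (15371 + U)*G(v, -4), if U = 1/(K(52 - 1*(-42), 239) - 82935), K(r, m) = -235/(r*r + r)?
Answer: -145326548889/3151531 ≈ -46113.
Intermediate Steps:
v = 1 (v = 4 - 3 = 1)
K(r, m) = -235/(r + r**2) (K(r, m) = -235/(r**2 + r) = -235/(r + r**2))
U = -38/3151531 (U = 1/(-235/((52 - 1*(-42))*(1 + (52 - 1*(-42)))) - 82935) = 1/(-235/((52 + 42)*(1 + (52 + 42))) - 82935) = 1/(-235/(94*(1 + 94)) - 82935) = 1/(-235*1/94/95 - 82935) = 1/(-235*1/94*1/95 - 82935) = 1/(-1/38 - 82935) = 1/(-3151531/38) = -38/3151531 ≈ -1.2058e-5)
(15371 + U)*G(v, -4) = (15371 - 38/3151531)*(1 - 4) = (48442182963/3151531)*(-3) = -145326548889/3151531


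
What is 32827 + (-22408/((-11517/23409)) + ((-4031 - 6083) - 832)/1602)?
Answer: 240977843230/3075039 ≈ 78366.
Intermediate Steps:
32827 + (-22408/((-11517/23409)) + ((-4031 - 6083) - 832)/1602) = 32827 + (-22408/((-11517*1/23409)) + (-10114 - 832)*(1/1602)) = 32827 + (-22408/(-3839/7803) - 10946*1/1602) = 32827 + (-22408*(-7803/3839) - 5473/801) = 32827 + (174849624/3839 - 5473/801) = 32827 + 140033537977/3075039 = 240977843230/3075039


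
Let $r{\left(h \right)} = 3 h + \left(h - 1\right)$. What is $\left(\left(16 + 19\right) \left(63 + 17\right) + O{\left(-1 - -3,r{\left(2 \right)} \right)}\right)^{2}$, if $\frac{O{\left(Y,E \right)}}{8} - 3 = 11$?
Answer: $8479744$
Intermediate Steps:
$r{\left(h \right)} = -1 + 4 h$ ($r{\left(h \right)} = 3 h + \left(-1 + h\right) = -1 + 4 h$)
$O{\left(Y,E \right)} = 112$ ($O{\left(Y,E \right)} = 24 + 8 \cdot 11 = 24 + 88 = 112$)
$\left(\left(16 + 19\right) \left(63 + 17\right) + O{\left(-1 - -3,r{\left(2 \right)} \right)}\right)^{2} = \left(\left(16 + 19\right) \left(63 + 17\right) + 112\right)^{2} = \left(35 \cdot 80 + 112\right)^{2} = \left(2800 + 112\right)^{2} = 2912^{2} = 8479744$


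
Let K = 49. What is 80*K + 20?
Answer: 3940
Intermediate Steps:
80*K + 20 = 80*49 + 20 = 3920 + 20 = 3940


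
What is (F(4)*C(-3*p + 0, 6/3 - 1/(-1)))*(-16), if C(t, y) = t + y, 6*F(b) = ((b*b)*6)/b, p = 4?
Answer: 576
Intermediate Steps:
F(b) = b (F(b) = (((b*b)*6)/b)/6 = ((b²*6)/b)/6 = ((6*b²)/b)/6 = (6*b)/6 = b)
(F(4)*C(-3*p + 0, 6/3 - 1/(-1)))*(-16) = (4*((-3*4 + 0) + (6/3 - 1/(-1))))*(-16) = (4*((-12 + 0) + (6*(⅓) - 1*(-1))))*(-16) = (4*(-12 + (2 + 1)))*(-16) = (4*(-12 + 3))*(-16) = (4*(-9))*(-16) = -36*(-16) = 576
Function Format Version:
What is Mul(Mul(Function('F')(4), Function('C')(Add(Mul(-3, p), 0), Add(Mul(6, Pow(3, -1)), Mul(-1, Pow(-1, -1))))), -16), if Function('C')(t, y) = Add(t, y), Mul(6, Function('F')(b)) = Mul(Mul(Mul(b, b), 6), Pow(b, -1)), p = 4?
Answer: 576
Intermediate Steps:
Function('F')(b) = b (Function('F')(b) = Mul(Rational(1, 6), Mul(Mul(Mul(b, b), 6), Pow(b, -1))) = Mul(Rational(1, 6), Mul(Mul(Pow(b, 2), 6), Pow(b, -1))) = Mul(Rational(1, 6), Mul(Mul(6, Pow(b, 2)), Pow(b, -1))) = Mul(Rational(1, 6), Mul(6, b)) = b)
Mul(Mul(Function('F')(4), Function('C')(Add(Mul(-3, p), 0), Add(Mul(6, Pow(3, -1)), Mul(-1, Pow(-1, -1))))), -16) = Mul(Mul(4, Add(Add(Mul(-3, 4), 0), Add(Mul(6, Pow(3, -1)), Mul(-1, Pow(-1, -1))))), -16) = Mul(Mul(4, Add(Add(-12, 0), Add(Mul(6, Rational(1, 3)), Mul(-1, -1)))), -16) = Mul(Mul(4, Add(-12, Add(2, 1))), -16) = Mul(Mul(4, Add(-12, 3)), -16) = Mul(Mul(4, -9), -16) = Mul(-36, -16) = 576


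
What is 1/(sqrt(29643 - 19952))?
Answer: sqrt(9691)/9691 ≈ 0.010158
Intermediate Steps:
1/(sqrt(29643 - 19952)) = 1/(sqrt(9691)) = sqrt(9691)/9691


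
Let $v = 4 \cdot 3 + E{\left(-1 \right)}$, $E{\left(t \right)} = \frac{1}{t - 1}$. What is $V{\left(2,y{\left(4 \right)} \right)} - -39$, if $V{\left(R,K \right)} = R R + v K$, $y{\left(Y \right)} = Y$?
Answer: $89$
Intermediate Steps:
$E{\left(t \right)} = \frac{1}{-1 + t}$
$v = \frac{23}{2}$ ($v = 4 \cdot 3 + \frac{1}{-1 - 1} = 12 + \frac{1}{-2} = 12 - \frac{1}{2} = \frac{23}{2} \approx 11.5$)
$V{\left(R,K \right)} = R^{2} + \frac{23 K}{2}$ ($V{\left(R,K \right)} = R R + \frac{23 K}{2} = R^{2} + \frac{23 K}{2}$)
$V{\left(2,y{\left(4 \right)} \right)} - -39 = \left(2^{2} + \frac{23}{2} \cdot 4\right) - -39 = \left(4 + 46\right) + 39 = 50 + 39 = 89$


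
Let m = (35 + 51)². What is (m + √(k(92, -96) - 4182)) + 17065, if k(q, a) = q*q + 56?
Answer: 24461 + 3*√482 ≈ 24527.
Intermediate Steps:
m = 7396 (m = 86² = 7396)
k(q, a) = 56 + q² (k(q, a) = q² + 56 = 56 + q²)
(m + √(k(92, -96) - 4182)) + 17065 = (7396 + √((56 + 92²) - 4182)) + 17065 = (7396 + √((56 + 8464) - 4182)) + 17065 = (7396 + √(8520 - 4182)) + 17065 = (7396 + √4338) + 17065 = (7396 + 3*√482) + 17065 = 24461 + 3*√482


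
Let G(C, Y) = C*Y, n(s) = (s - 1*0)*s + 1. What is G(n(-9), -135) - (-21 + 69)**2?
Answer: -13374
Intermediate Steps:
n(s) = 1 + s**2 (n(s) = (s + 0)*s + 1 = s*s + 1 = s**2 + 1 = 1 + s**2)
G(n(-9), -135) - (-21 + 69)**2 = (1 + (-9)**2)*(-135) - (-21 + 69)**2 = (1 + 81)*(-135) - 1*48**2 = 82*(-135) - 1*2304 = -11070 - 2304 = -13374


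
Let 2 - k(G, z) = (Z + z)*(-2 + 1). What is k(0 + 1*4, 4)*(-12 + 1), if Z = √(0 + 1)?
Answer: -77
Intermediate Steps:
Z = 1 (Z = √1 = 1)
k(G, z) = 3 + z (k(G, z) = 2 - (1 + z)*(-2 + 1) = 2 - (1 + z)*(-1) = 2 - (-1 - z) = 2 + (1 + z) = 3 + z)
k(0 + 1*4, 4)*(-12 + 1) = (3 + 4)*(-12 + 1) = 7*(-11) = -77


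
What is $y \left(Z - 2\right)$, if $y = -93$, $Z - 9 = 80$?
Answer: $-8091$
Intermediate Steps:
$Z = 89$ ($Z = 9 + 80 = 89$)
$y \left(Z - 2\right) = - 93 \left(89 - 2\right) = \left(-93\right) 87 = -8091$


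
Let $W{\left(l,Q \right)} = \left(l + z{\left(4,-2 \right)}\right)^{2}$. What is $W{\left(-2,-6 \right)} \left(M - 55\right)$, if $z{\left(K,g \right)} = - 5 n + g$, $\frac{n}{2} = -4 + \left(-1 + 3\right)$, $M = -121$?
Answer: $-45056$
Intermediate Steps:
$n = -4$ ($n = 2 \left(-4 + \left(-1 + 3\right)\right) = 2 \left(-4 + 2\right) = 2 \left(-2\right) = -4$)
$z{\left(K,g \right)} = 20 + g$ ($z{\left(K,g \right)} = \left(-5\right) \left(-4\right) + g = 20 + g$)
$W{\left(l,Q \right)} = \left(18 + l\right)^{2}$ ($W{\left(l,Q \right)} = \left(l + \left(20 - 2\right)\right)^{2} = \left(l + 18\right)^{2} = \left(18 + l\right)^{2}$)
$W{\left(-2,-6 \right)} \left(M - 55\right) = \left(18 - 2\right)^{2} \left(-121 - 55\right) = 16^{2} \left(-176\right) = 256 \left(-176\right) = -45056$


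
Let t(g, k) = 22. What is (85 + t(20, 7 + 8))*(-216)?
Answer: -23112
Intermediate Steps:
(85 + t(20, 7 + 8))*(-216) = (85 + 22)*(-216) = 107*(-216) = -23112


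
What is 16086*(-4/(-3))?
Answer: 21448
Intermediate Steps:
16086*(-4/(-3)) = 16086*(-4*(-1/3)) = 16086*(4/3) = 21448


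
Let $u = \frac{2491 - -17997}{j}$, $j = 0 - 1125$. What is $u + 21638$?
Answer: $\frac{24322262}{1125} \approx 21620.0$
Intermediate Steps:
$j = -1125$ ($j = 0 - 1125 = -1125$)
$u = - \frac{20488}{1125}$ ($u = \frac{2491 - -17997}{-1125} = \left(2491 + 17997\right) \left(- \frac{1}{1125}\right) = 20488 \left(- \frac{1}{1125}\right) = - \frac{20488}{1125} \approx -18.212$)
$u + 21638 = - \frac{20488}{1125} + 21638 = \frac{24322262}{1125}$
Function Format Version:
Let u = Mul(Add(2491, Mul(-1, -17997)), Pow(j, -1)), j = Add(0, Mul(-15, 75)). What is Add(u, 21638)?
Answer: Rational(24322262, 1125) ≈ 21620.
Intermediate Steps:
j = -1125 (j = Add(0, -1125) = -1125)
u = Rational(-20488, 1125) (u = Mul(Add(2491, Mul(-1, -17997)), Pow(-1125, -1)) = Mul(Add(2491, 17997), Rational(-1, 1125)) = Mul(20488, Rational(-1, 1125)) = Rational(-20488, 1125) ≈ -18.212)
Add(u, 21638) = Add(Rational(-20488, 1125), 21638) = Rational(24322262, 1125)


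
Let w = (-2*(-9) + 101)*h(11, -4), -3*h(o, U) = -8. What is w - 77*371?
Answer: -84749/3 ≈ -28250.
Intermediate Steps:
h(o, U) = 8/3 (h(o, U) = -⅓*(-8) = 8/3)
w = 952/3 (w = (-2*(-9) + 101)*(8/3) = (18 + 101)*(8/3) = 119*(8/3) = 952/3 ≈ 317.33)
w - 77*371 = 952/3 - 77*371 = 952/3 - 28567 = -84749/3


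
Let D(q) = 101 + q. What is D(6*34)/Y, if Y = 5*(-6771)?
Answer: -1/111 ≈ -0.0090090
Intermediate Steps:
Y = -33855
D(6*34)/Y = (101 + 6*34)/(-33855) = (101 + 204)*(-1/33855) = 305*(-1/33855) = -1/111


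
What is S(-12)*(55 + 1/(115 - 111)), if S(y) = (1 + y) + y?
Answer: -5083/4 ≈ -1270.8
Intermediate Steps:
S(y) = 1 + 2*y
S(-12)*(55 + 1/(115 - 111)) = (1 + 2*(-12))*(55 + 1/(115 - 111)) = (1 - 24)*(55 + 1/4) = -23*(55 + ¼) = -23*221/4 = -5083/4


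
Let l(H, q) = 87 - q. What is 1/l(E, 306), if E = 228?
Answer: -1/219 ≈ -0.0045662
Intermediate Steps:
1/l(E, 306) = 1/(87 - 1*306) = 1/(87 - 306) = 1/(-219) = -1/219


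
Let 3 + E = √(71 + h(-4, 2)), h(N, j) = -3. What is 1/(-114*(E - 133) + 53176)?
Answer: 505/34676902 + 57*√17/1179014668 ≈ 1.4762e-5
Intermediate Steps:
E = -3 + 2*√17 (E = -3 + √(71 - 3) = -3 + √68 = -3 + 2*√17 ≈ 5.2462)
1/(-114*(E - 133) + 53176) = 1/(-114*((-3 + 2*√17) - 133) + 53176) = 1/(-114*(-136 + 2*√17) + 53176) = 1/((15504 - 228*√17) + 53176) = 1/(68680 - 228*√17)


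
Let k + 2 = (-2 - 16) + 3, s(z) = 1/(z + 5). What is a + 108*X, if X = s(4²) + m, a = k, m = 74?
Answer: 55861/7 ≈ 7980.1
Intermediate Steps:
s(z) = 1/(5 + z)
k = -17 (k = -2 + ((-2 - 16) + 3) = -2 + (-18 + 3) = -2 - 15 = -17)
a = -17
X = 1555/21 (X = 1/(5 + 4²) + 74 = 1/(5 + 16) + 74 = 1/21 + 74 = 1555/21 ≈ 74.048)
a + 108*X = -17 + 108*(1555/21) = -17 + 55980/7 = 55861/7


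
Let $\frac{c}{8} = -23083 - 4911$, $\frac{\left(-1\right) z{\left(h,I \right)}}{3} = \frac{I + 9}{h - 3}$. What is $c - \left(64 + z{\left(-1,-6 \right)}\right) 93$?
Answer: $- \frac{920453}{4} \approx -2.3011 \cdot 10^{5}$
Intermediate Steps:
$z{\left(h,I \right)} = - \frac{3 \left(9 + I\right)}{-3 + h}$ ($z{\left(h,I \right)} = - 3 \frac{I + 9}{h - 3} = - 3 \frac{9 + I}{-3 + h} = - \frac{3 \left(9 + I\right)}{-3 + h}$)
$c = -223952$ ($c = 8 \left(-23083 - 4911\right) = 8 \left(-27994\right) = -223952$)
$c - \left(64 + z{\left(-1,-6 \right)}\right) 93 = -223952 - \left(64 + \frac{3 \left(-9 - -6\right)}{-3 - 1}\right) 93 = -223952 - \left(64 + \frac{3 \left(-9 + 6\right)}{-4}\right) 93 = -223952 - \left(64 + 3 \left(- \frac{1}{4}\right) \left(-3\right)\right) 93 = -223952 - \left(64 + \frac{9}{4}\right) 93 = -223952 - \frac{265}{4} \cdot 93 = -223952 - \frac{24645}{4} = - \frac{920453}{4}$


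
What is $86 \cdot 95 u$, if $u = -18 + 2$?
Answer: $-130720$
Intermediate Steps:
$u = -16$
$86 \cdot 95 u = 86 \cdot 95 \left(-16\right) = 8170 \left(-16\right) = -130720$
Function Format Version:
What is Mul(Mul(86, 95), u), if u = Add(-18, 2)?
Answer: -130720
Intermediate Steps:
u = -16
Mul(Mul(86, 95), u) = Mul(Mul(86, 95), -16) = Mul(8170, -16) = -130720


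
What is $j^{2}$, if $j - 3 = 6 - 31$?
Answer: $484$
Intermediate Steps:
$j = -22$ ($j = 3 + \left(6 - 31\right) = 3 - 25 = -22$)
$j^{2} = \left(-22\right)^{2} = 484$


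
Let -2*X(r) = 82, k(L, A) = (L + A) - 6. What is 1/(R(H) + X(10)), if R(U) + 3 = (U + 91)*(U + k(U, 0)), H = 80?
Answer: 1/26290 ≈ 3.8037e-5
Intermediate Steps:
k(L, A) = -6 + A + L (k(L, A) = (A + L) - 6 = -6 + A + L)
X(r) = -41 (X(r) = -1/2*82 = -41)
R(U) = -3 + (-6 + 2*U)*(91 + U) (R(U) = -3 + (U + 91)*(U + (-6 + 0 + U)) = -3 + (91 + U)*(U + (-6 + U)) = -3 + (91 + U)*(-6 + 2*U) = -3 + (-6 + 2*U)*(91 + U))
1/(R(H) + X(10)) = 1/((-549 + 2*80**2 + 176*80) - 41) = 1/((-549 + 2*6400 + 14080) - 41) = 1/((-549 + 12800 + 14080) - 41) = 1/(26331 - 41) = 1/26290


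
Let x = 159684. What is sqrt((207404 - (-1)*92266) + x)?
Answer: sqrt(459354) ≈ 677.76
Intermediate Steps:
sqrt((207404 - (-1)*92266) + x) = sqrt((207404 - (-1)*92266) + 159684) = sqrt((207404 - 1*(-92266)) + 159684) = sqrt((207404 + 92266) + 159684) = sqrt(299670 + 159684) = sqrt(459354)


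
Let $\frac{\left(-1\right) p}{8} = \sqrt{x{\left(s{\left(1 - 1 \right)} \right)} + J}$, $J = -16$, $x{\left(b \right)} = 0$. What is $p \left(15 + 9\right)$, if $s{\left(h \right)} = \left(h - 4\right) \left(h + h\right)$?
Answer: $- 768 i \approx - 768.0 i$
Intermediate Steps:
$s{\left(h \right)} = 2 h \left(-4 + h\right)$ ($s{\left(h \right)} = \left(-4 + h\right) 2 h = 2 h \left(-4 + h\right)$)
$p = - 32 i$ ($p = - 8 \sqrt{0 - 16} = - 8 \sqrt{-16} = - 8 \cdot 4 i = - 32 i \approx - 32.0 i$)
$p \left(15 + 9\right) = - 32 i \left(15 + 9\right) = - 32 i 24 = - 768 i$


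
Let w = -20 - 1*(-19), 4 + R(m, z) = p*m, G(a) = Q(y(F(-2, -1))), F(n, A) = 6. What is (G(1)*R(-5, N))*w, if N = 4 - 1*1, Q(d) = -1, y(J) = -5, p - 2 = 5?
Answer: -39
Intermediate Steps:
p = 7 (p = 2 + 5 = 7)
G(a) = -1
N = 3 (N = 4 - 1 = 3)
R(m, z) = -4 + 7*m
w = -1 (w = -20 + 19 = -1)
(G(1)*R(-5, N))*w = -(-4 + 7*(-5))*(-1) = -(-4 - 35)*(-1) = -1*(-39)*(-1) = 39*(-1) = -39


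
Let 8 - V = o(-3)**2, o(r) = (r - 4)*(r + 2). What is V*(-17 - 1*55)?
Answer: 2952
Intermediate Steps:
o(r) = (-4 + r)*(2 + r)
V = -41 (V = 8 - (-8 + (-3)**2 - 2*(-3))**2 = 8 - (-8 + 9 + 6)**2 = 8 - 1*7**2 = 8 - 1*49 = 8 - 49 = -41)
V*(-17 - 1*55) = -41*(-17 - 1*55) = -41*(-17 - 55) = -41*(-72) = 2952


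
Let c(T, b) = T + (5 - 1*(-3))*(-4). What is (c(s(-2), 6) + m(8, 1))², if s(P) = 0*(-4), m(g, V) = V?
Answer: 961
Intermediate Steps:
s(P) = 0
c(T, b) = -32 + T (c(T, b) = T + (5 + 3)*(-4) = T + 8*(-4) = T - 32 = -32 + T)
(c(s(-2), 6) + m(8, 1))² = ((-32 + 0) + 1)² = (-32 + 1)² = (-31)² = 961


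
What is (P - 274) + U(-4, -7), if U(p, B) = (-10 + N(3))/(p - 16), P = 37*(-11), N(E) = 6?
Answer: -3404/5 ≈ -680.80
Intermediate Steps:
P = -407
U(p, B) = -4/(-16 + p) (U(p, B) = (-10 + 6)/(p - 16) = -4/(-16 + p))
(P - 274) + U(-4, -7) = (-407 - 274) - 4/(-16 - 4) = -681 - 4/(-20) = -681 - 4*(-1/20) = -681 + ⅕ = -3404/5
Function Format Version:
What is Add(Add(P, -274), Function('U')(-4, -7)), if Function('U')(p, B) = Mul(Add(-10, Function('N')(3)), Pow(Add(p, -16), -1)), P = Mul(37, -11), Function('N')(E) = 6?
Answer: Rational(-3404, 5) ≈ -680.80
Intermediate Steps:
P = -407
Function('U')(p, B) = Mul(-4, Pow(Add(-16, p), -1)) (Function('U')(p, B) = Mul(Add(-10, 6), Pow(Add(p, -16), -1)) = Mul(-4, Pow(Add(-16, p), -1)))
Add(Add(P, -274), Function('U')(-4, -7)) = Add(Add(-407, -274), Mul(-4, Pow(Add(-16, -4), -1))) = Add(-681, Mul(-4, Pow(-20, -1))) = Add(-681, Mul(-4, Rational(-1, 20))) = Add(-681, Rational(1, 5)) = Rational(-3404, 5)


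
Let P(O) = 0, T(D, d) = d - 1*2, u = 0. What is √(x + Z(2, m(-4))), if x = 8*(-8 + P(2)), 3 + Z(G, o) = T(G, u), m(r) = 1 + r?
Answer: I*√69 ≈ 8.3066*I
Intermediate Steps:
T(D, d) = -2 + d (T(D, d) = d - 2 = -2 + d)
Z(G, o) = -5 (Z(G, o) = -3 + (-2 + 0) = -3 - 2 = -5)
x = -64 (x = 8*(-8 + 0) = 8*(-8) = -64)
√(x + Z(2, m(-4))) = √(-64 - 5) = √(-69) = I*√69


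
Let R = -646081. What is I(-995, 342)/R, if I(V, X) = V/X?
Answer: 995/220959702 ≈ 4.5031e-6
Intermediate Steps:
I(-995, 342)/R = -995/342/(-646081) = -995*1/342*(-1/646081) = -995/342*(-1/646081) = 995/220959702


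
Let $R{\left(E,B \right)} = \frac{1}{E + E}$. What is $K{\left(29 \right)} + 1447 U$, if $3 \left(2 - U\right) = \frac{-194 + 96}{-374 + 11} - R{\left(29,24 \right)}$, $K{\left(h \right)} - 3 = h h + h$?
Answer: $\frac{230231767}{63162} \approx 3645.1$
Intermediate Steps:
$K{\left(h \right)} = 3 + h + h^{2}$ ($K{\left(h \right)} = 3 + \left(h h + h\right) = 3 + \left(h^{2} + h\right) = 3 + \left(h + h^{2}\right) = 3 + h + h^{2}$)
$R{\left(E,B \right)} = \frac{1}{2 E}$
$U = \frac{121003}{63162}$ ($U = 2 - \frac{\frac{-194 + 96}{-374 + 11} - \frac{1}{2 \cdot 29}}{3} = 2 - \frac{- \frac{98}{-363} - \frac{1}{2} \cdot \frac{1}{29}}{3} = 2 - \frac{\left(-98\right) \left(- \frac{1}{363}\right) - \frac{1}{58}}{3} = 2 - \frac{\frac{98}{363} - \frac{1}{58}}{3} = 2 - \frac{5321}{63162} = \frac{121003}{63162} \approx 1.9158$)
$K{\left(29 \right)} + 1447 U = \left(3 + 29 + 29^{2}\right) + 1447 \cdot \frac{121003}{63162} = \left(3 + 29 + 841\right) + \frac{175091341}{63162} = 873 + \frac{175091341}{63162} = \frac{230231767}{63162}$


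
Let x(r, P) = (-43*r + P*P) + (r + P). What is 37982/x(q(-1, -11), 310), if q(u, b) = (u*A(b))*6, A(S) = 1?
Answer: 18991/48331 ≈ 0.39294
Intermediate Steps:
q(u, b) = 6*u (q(u, b) = (u*1)*6 = u*6 = 6*u)
x(r, P) = P + P² - 42*r (x(r, P) = (-43*r + P²) + (P + r) = (P² - 43*r) + (P + r) = P + P² - 42*r)
37982/x(q(-1, -11), 310) = 37982/(310 + 310² - 252*(-1)) = 37982/(310 + 96100 - 42*(-6)) = 37982/(310 + 96100 + 252) = 37982/96662 = 37982*(1/96662) = 18991/48331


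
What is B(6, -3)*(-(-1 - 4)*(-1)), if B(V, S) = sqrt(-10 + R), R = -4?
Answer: -5*I*sqrt(14) ≈ -18.708*I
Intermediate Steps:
B(V, S) = I*sqrt(14) (B(V, S) = sqrt(-10 - 4) = sqrt(-14) = I*sqrt(14))
B(6, -3)*(-(-1 - 4)*(-1)) = (I*sqrt(14))*(-(-1 - 4)*(-1)) = (I*sqrt(14))*(-1*(-5)*(-1)) = (I*sqrt(14))*(5*(-1)) = (I*sqrt(14))*(-5) = -5*I*sqrt(14)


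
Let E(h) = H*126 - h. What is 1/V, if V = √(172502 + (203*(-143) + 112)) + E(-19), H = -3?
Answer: 359/14704 + 47*√65/14704 ≈ 0.050185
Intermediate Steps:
E(h) = -378 - h (E(h) = -3*126 - h = -378 - h)
V = -359 + 47*√65 (V = √(172502 + (203*(-143) + 112)) + (-378 - 1*(-19)) = √(172502 + (-29029 + 112)) + (-378 + 19) = √(172502 - 28917) - 359 = √143585 - 359 = 47*√65 - 359 = -359 + 47*√65 ≈ 19.926)
1/V = 1/(-359 + 47*√65)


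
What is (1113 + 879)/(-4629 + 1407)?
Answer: -332/537 ≈ -0.61825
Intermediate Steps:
(1113 + 879)/(-4629 + 1407) = 1992/(-3222) = 1992*(-1/3222) = -332/537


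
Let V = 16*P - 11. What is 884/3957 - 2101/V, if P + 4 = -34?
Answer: 8860853/2449383 ≈ 3.6176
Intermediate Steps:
P = -38 (P = -4 - 34 = -38)
V = -619 (V = 16*(-38) - 11 = -608 - 11 = -619)
884/3957 - 2101/V = 884/3957 - 2101/(-619) = 884*(1/3957) - 2101*(-1/619) = 884/3957 + 2101/619 = 8860853/2449383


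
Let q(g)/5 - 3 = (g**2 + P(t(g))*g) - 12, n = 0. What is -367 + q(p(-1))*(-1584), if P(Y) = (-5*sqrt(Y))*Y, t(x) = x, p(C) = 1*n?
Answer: 70913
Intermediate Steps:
p(C) = 0 (p(C) = 1*0 = 0)
P(Y) = -5*Y**(3/2)
q(g) = -45 - 25*g**(5/2) + 5*g**2 (q(g) = 15 + 5*((g**2 + (-5*g**(3/2))*g) - 12) = 15 + 5*((g**2 - 5*g**(5/2)) - 12) = 15 + 5*(-12 + g**2 - 5*g**(5/2)) = 15 + (-60 - 25*g**(5/2) + 5*g**2) = -45 - 25*g**(5/2) + 5*g**2)
-367 + q(p(-1))*(-1584) = -367 + (-45 - 25*0**(5/2) + 5*0**2)*(-1584) = -367 + (-45 - 25*0 + 5*0)*(-1584) = -367 + (-45 + 0 + 0)*(-1584) = -367 - 45*(-1584) = -367 + 71280 = 70913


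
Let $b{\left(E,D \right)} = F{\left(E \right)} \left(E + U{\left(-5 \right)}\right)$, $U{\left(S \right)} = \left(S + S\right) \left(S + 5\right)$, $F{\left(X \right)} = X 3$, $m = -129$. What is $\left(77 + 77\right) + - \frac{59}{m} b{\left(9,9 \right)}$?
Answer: $\frac{11401}{43} \approx 265.14$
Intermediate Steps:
$F{\left(X \right)} = 3 X$
$U{\left(S \right)} = 2 S \left(5 + S\right)$
$b{\left(E,D \right)} = 3 E^{2}$ ($b{\left(E,D \right)} = 3 E \left(E + 2 \left(-5\right) \left(5 - 5\right)\right) = 3 E \left(E + 2 \left(-5\right) 0\right) = 3 E \left(E + 0\right) = 3 E E = 3 E^{2}$)
$\left(77 + 77\right) + - \frac{59}{m} b{\left(9,9 \right)} = \left(77 + 77\right) + - \frac{59}{-129} \cdot 3 \cdot 9^{2} = 154 + \left(-59\right) \left(- \frac{1}{129}\right) 3 \cdot 81 = 154 + \frac{59}{129} \cdot 243 = 154 + \frac{4779}{43} = \frac{11401}{43}$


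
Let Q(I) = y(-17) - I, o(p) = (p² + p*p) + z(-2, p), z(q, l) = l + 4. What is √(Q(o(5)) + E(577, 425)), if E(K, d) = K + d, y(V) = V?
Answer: √926 ≈ 30.430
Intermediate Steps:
z(q, l) = 4 + l
o(p) = 4 + p + 2*p² (o(p) = (p² + p*p) + (4 + p) = (p² + p²) + (4 + p) = 2*p² + (4 + p) = 4 + p + 2*p²)
Q(I) = -17 - I
√(Q(o(5)) + E(577, 425)) = √((-17 - (4 + 5 + 2*5²)) + (577 + 425)) = √((-17 - (4 + 5 + 2*25)) + 1002) = √((-17 - (4 + 5 + 50)) + 1002) = √((-17 - 1*59) + 1002) = √((-17 - 59) + 1002) = √(-76 + 1002) = √926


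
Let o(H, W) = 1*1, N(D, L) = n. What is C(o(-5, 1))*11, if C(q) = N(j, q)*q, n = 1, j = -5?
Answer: 11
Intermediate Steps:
N(D, L) = 1
o(H, W) = 1
C(q) = q (C(q) = 1*q = q)
C(o(-5, 1))*11 = 1*11 = 11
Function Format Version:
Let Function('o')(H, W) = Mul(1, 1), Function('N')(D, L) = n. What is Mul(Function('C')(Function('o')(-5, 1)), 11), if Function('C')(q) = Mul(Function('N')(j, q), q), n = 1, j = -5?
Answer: 11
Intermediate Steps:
Function('N')(D, L) = 1
Function('o')(H, W) = 1
Function('C')(q) = q (Function('C')(q) = Mul(1, q) = q)
Mul(Function('C')(Function('o')(-5, 1)), 11) = Mul(1, 11) = 11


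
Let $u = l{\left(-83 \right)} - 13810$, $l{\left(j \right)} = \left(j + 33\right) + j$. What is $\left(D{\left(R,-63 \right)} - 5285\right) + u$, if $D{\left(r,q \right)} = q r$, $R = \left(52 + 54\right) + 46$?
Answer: $-28804$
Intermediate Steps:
$R = 152$ ($R = 106 + 46 = 152$)
$l{\left(j \right)} = 33 + 2 j$ ($l{\left(j \right)} = \left(33 + j\right) + j = 33 + 2 j$)
$u = -13943$ ($u = \left(33 + 2 \left(-83\right)\right) - 13810 = \left(33 - 166\right) - 13810 = -133 - 13810 = -13943$)
$\left(D{\left(R,-63 \right)} - 5285\right) + u = \left(\left(-63\right) 152 - 5285\right) - 13943 = \left(-9576 - 5285\right) - 13943 = -14861 - 13943 = -28804$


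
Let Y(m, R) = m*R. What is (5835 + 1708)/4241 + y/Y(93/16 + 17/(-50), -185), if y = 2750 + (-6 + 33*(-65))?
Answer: 407701479/343491313 ≈ 1.1869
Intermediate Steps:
y = 599 (y = 2750 + (-6 - 2145) = 2750 - 2151 = 599)
Y(m, R) = R*m
(5835 + 1708)/4241 + y/Y(93/16 + 17/(-50), -185) = (5835 + 1708)/4241 + 599/((-185*(93/16 + 17/(-50)))) = 7543*(1/4241) + 599/((-185*(93*(1/16) + 17*(-1/50)))) = 7543/4241 + 599/((-185*(93/16 - 17/50))) = 7543/4241 + 599/((-185*2189/400)) = 7543/4241 + 599/(-80993/80) = 7543/4241 + 599*(-80/80993) = 7543/4241 - 47920/80993 = 407701479/343491313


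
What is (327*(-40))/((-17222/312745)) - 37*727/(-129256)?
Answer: 2425452188221/10211224 ≈ 2.3753e+5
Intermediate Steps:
(327*(-40))/((-17222/312745)) - 37*727/(-129256) = -13080/((-17222*1/312745)) - 26899*(-1/129256) = -13080/(-17222/312745) + 26899/129256 = -13080*(-312745/17222) + 26899/129256 = 18764700/79 + 26899/129256 = 2425452188221/10211224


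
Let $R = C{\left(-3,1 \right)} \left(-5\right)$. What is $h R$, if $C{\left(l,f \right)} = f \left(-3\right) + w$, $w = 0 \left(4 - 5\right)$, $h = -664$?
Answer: $-9960$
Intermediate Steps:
$w = 0$ ($w = 0 \left(-1\right) = 0$)
$C{\left(l,f \right)} = - 3 f$ ($C{\left(l,f \right)} = f \left(-3\right) + 0 = - 3 f + 0 = - 3 f$)
$R = 15$ ($R = \left(-3\right) 1 \left(-5\right) = \left(-3\right) \left(-5\right) = 15$)
$h R = \left(-664\right) 15 = -9960$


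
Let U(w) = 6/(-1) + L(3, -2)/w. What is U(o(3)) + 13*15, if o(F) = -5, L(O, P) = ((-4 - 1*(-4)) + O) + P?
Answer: 944/5 ≈ 188.80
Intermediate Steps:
L(O, P) = O + P (L(O, P) = ((-4 + 4) + O) + P = (0 + O) + P = O + P)
U(w) = -6 + 1/w (U(w) = 6/(-1) + (3 - 2)/w = 6*(-1) + 1/w = -6 + 1/w)
U(o(3)) + 13*15 = (-6 + 1/(-5)) + 13*15 = (-6 - 1/5) + 195 = -31/5 + 195 = 944/5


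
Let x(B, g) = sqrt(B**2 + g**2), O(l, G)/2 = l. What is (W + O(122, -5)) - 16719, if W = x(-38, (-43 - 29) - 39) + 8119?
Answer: -8356 + sqrt(13765) ≈ -8238.7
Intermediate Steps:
O(l, G) = 2*l
W = 8119 + sqrt(13765) (W = sqrt((-38)**2 + ((-43 - 29) - 39)**2) + 8119 = sqrt(1444 + (-72 - 39)**2) + 8119 = sqrt(1444 + (-111)**2) + 8119 = sqrt(1444 + 12321) + 8119 = sqrt(13765) + 8119 = 8119 + sqrt(13765) ≈ 8236.3)
(W + O(122, -5)) - 16719 = ((8119 + sqrt(13765)) + 2*122) - 16719 = ((8119 + sqrt(13765)) + 244) - 16719 = (8363 + sqrt(13765)) - 16719 = -8356 + sqrt(13765)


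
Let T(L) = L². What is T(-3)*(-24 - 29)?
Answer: -477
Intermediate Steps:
T(-3)*(-24 - 29) = (-3)²*(-24 - 29) = 9*(-53) = -477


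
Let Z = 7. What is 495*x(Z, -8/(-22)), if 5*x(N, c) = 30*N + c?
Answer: 20826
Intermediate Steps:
x(N, c) = 6*N + c/5 (x(N, c) = (30*N + c)/5 = (c + 30*N)/5 = 6*N + c/5)
495*x(Z, -8/(-22)) = 495*(6*7 + (-8/(-22))/5) = 495*(42 + (-8*(-1/22))/5) = 495*(42 + (1/5)*(4/11)) = 495*(42 + 4/55) = 495*(2314/55) = 20826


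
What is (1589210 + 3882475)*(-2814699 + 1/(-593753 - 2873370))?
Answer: -53397668555524707930/3467123 ≈ -1.5401e+13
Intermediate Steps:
(1589210 + 3882475)*(-2814699 + 1/(-593753 - 2873370)) = 5471685*(-2814699 + 1/(-3467123)) = 5471685*(-2814699 - 1/3467123) = 5471685*(-9758907640978/3467123) = -53397668555524707930/3467123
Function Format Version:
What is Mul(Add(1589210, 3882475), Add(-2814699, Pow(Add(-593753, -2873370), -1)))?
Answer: Rational(-53397668555524707930, 3467123) ≈ -1.5401e+13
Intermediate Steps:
Mul(Add(1589210, 3882475), Add(-2814699, Pow(Add(-593753, -2873370), -1))) = Mul(5471685, Add(-2814699, Pow(-3467123, -1))) = Mul(5471685, Add(-2814699, Rational(-1, 3467123))) = Mul(5471685, Rational(-9758907640978, 3467123)) = Rational(-53397668555524707930, 3467123)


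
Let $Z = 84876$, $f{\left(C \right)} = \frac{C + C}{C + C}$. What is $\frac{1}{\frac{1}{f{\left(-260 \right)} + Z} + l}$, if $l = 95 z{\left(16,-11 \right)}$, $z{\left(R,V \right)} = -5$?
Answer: $- \frac{84877}{40316574} \approx -0.0021053$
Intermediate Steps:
$f{\left(C \right)} = 1$ ($f{\left(C \right)} = \frac{2 C}{2 C} = 2 C \frac{1}{2 C} = 1$)
$l = -475$ ($l = 95 \left(-5\right) = -475$)
$\frac{1}{\frac{1}{f{\left(-260 \right)} + Z} + l} = \frac{1}{\frac{1}{1 + 84876} - 475} = \frac{1}{\frac{1}{84877} - 475} = \frac{1}{- \frac{40316574}{84877}} = - \frac{84877}{40316574}$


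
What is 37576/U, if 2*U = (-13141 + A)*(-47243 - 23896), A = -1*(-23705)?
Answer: -18788/187878099 ≈ -0.00010000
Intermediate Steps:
A = 23705
U = -375756198 (U = ((-13141 + 23705)*(-47243 - 23896))/2 = (10564*(-71139))/2 = (½)*(-751512396) = -375756198)
37576/U = 37576/(-375756198) = 37576*(-1/375756198) = -18788/187878099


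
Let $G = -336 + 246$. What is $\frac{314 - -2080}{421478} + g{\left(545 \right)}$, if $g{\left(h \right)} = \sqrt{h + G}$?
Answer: $\frac{1197}{210739} + \sqrt{455} \approx 21.336$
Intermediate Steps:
$G = -90$
$g{\left(h \right)} = \sqrt{-90 + h}$ ($g{\left(h \right)} = \sqrt{h - 90} = \sqrt{-90 + h}$)
$\frac{314 - -2080}{421478} + g{\left(545 \right)} = \frac{314 - -2080}{421478} + \sqrt{-90 + 545} = \left(314 + 2080\right) \frac{1}{421478} + \sqrt{455} = 2394 \cdot \frac{1}{421478} + \sqrt{455} = \frac{1197}{210739} + \sqrt{455}$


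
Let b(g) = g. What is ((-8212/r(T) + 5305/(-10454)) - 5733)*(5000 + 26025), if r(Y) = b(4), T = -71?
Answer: -2525439622725/10454 ≈ -2.4158e+8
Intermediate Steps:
r(Y) = 4
((-8212/r(T) + 5305/(-10454)) - 5733)*(5000 + 26025) = ((-8212/4 + 5305/(-10454)) - 5733)*(5000 + 26025) = ((-8212*1/4 + 5305*(-1/10454)) - 5733)*31025 = ((-2053 - 5305/10454) - 5733)*31025 = (-21467367/10454 - 5733)*31025 = -81400149/10454*31025 = -2525439622725/10454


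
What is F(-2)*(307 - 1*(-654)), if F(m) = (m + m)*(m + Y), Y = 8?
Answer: -23064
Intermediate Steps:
F(m) = 2*m*(8 + m) (F(m) = (m + m)*(m + 8) = (2*m)*(8 + m) = 2*m*(8 + m))
F(-2)*(307 - 1*(-654)) = (2*(-2)*(8 - 2))*(307 - 1*(-654)) = (2*(-2)*6)*(307 + 654) = -24*961 = -23064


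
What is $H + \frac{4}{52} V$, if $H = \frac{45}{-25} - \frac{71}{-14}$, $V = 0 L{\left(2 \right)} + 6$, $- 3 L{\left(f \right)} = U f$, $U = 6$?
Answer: $\frac{3397}{910} \approx 3.733$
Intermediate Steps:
$L{\left(f \right)} = - 2 f$ ($L{\left(f \right)} = - \frac{6 f}{3} = - 2 f$)
$V = 6$ ($V = 0 \left(\left(-2\right) 2\right) + 6 = 0 \left(-4\right) + 6 = 0 + 6 = 6$)
$H = \frac{229}{70}$ ($H = 45 \left(- \frac{1}{25}\right) - - \frac{71}{14} = - \frac{9}{5} + \frac{71}{14} = \frac{229}{70} \approx 3.2714$)
$H + \frac{4}{52} V = \frac{229}{70} + \frac{4}{52} \cdot 6 = \frac{229}{70} + 4 \cdot \frac{1}{52} \cdot 6 = \frac{229}{70} + \frac{1}{13} \cdot 6 = \frac{229}{70} + \frac{6}{13} = \frac{3397}{910}$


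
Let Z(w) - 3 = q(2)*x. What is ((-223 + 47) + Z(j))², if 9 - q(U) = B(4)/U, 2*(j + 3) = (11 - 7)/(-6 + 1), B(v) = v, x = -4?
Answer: 40401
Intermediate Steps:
j = -17/5 (j = -3 + ((11 - 7)/(-6 + 1))/2 = -3 + (4/(-5))/2 = -3 + (4*(-⅕))/2 = -3 + (½)*(-⅘) = -3 - ⅖ = -17/5 ≈ -3.4000)
q(U) = 9 - 4/U
Z(w) = -25 (Z(w) = 3 + (9 - 4/2)*(-4) = 3 + (9 - 4*½)*(-4) = 3 + (9 - 2)*(-4) = 3 + 7*(-4) = 3 - 28 = -25)
((-223 + 47) + Z(j))² = ((-223 + 47) - 25)² = (-176 - 25)² = (-201)² = 40401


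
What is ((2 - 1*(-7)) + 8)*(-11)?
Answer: -187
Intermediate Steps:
((2 - 1*(-7)) + 8)*(-11) = ((2 + 7) + 8)*(-11) = (9 + 8)*(-11) = 17*(-11) = -187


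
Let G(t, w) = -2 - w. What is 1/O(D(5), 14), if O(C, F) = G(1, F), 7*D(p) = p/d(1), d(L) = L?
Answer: -1/16 ≈ -0.062500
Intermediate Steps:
D(p) = p/7 (D(p) = (p/1)/7 = (p*1)/7 = p/7)
O(C, F) = -2 - F
1/O(D(5), 14) = 1/(-2 - 1*14) = 1/(-2 - 14) = 1/(-16) = -1/16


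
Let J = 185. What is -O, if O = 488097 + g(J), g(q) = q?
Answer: -488282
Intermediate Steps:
O = 488282 (O = 488097 + 185 = 488282)
-O = -1*488282 = -488282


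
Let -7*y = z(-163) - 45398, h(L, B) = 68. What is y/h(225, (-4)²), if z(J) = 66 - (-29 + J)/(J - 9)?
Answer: 487331/5117 ≈ 95.238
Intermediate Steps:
z(J) = 66 - (-29 + J)/(-9 + J)
y = 1949324/301 (y = -(5*(-113 + 13*(-163))/(-9 - 163) - 45398)/7 = -(5*(-113 - 2119)/(-172) - 45398)/7 = -(5*(-1/172)*(-2232) - 45398)/7 = -(2790/43 - 45398)/7 = -⅐*(-1949324/43) = 1949324/301 ≈ 6476.2)
y/h(225, (-4)²) = (1949324/301)/68 = (1949324/301)*(1/68) = 487331/5117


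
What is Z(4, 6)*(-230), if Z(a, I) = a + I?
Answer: -2300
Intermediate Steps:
Z(a, I) = I + a
Z(4, 6)*(-230) = (6 + 4)*(-230) = 10*(-230) = -2300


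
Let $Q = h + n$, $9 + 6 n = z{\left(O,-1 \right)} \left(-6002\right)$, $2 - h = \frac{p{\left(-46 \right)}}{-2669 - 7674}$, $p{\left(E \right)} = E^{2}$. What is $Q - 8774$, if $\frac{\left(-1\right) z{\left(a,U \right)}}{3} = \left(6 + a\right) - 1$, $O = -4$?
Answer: $- \frac{119405703}{20686} \approx -5772.3$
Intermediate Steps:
$z{\left(a,U \right)} = -15 - 3 a$ ($z{\left(a,U \right)} = - 3 \left(\left(6 + a\right) - 1\right) = - 3 \left(5 + a\right) = -15 - 3 a$)
$h = \frac{22802}{10343}$ ($h = 2 - \frac{\left(-46\right)^{2}}{-2669 - 7674} = 2 - \frac{2116}{-10343} = 2 - 2116 \left(- \frac{1}{10343}\right) = 2 - - \frac{2116}{10343} = 2 + \frac{2116}{10343} = \frac{22802}{10343} \approx 2.2046$)
$n = \frac{5999}{2}$ ($n = - \frac{3}{2} + \frac{\left(-15 - -12\right) \left(-6002\right)}{6} = - \frac{3}{2} + \frac{\left(-15 + 12\right) \left(-6002\right)}{6} = - \frac{3}{2} + \frac{\left(-3\right) \left(-6002\right)}{6} = - \frac{3}{2} + \frac{1}{6} \cdot 18006 = - \frac{3}{2} + 3001 = \frac{5999}{2} \approx 2999.5$)
$Q = \frac{62093261}{20686}$ ($Q = \frac{22802}{10343} + \frac{5999}{2} = \frac{62093261}{20686} \approx 3001.7$)
$Q - 8774 = \frac{62093261}{20686} - 8774 = - \frac{119405703}{20686}$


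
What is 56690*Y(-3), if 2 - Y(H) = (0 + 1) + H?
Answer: 226760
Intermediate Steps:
Y(H) = 1 - H (Y(H) = 2 - ((0 + 1) + H) = 2 - (1 + H) = 2 + (-1 - H) = 1 - H)
56690*Y(-3) = 56690*(1 - 1*(-3)) = 56690*(1 + 3) = 56690*4 = 226760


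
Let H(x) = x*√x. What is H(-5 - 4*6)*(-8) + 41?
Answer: 41 + 232*I*√29 ≈ 41.0 + 1249.4*I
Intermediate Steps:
H(x) = x^(3/2)
H(-5 - 4*6)*(-8) + 41 = (-5 - 4*6)^(3/2)*(-8) + 41 = (-5 - 1*24)^(3/2)*(-8) + 41 = (-5 - 24)^(3/2)*(-8) + 41 = (-29)^(3/2)*(-8) + 41 = -29*I*√29*(-8) + 41 = 232*I*√29 + 41 = 41 + 232*I*√29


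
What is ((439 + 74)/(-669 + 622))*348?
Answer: -178524/47 ≈ -3798.4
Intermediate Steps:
((439 + 74)/(-669 + 622))*348 = (513/(-47))*348 = (513*(-1/47))*348 = -513/47*348 = -178524/47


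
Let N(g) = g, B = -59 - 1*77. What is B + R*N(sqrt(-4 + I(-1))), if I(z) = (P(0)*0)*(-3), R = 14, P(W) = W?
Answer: -136 + 28*I ≈ -136.0 + 28.0*I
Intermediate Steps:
I(z) = 0 (I(z) = (0*0)*(-3) = 0*(-3) = 0)
B = -136 (B = -59 - 77 = -136)
B + R*N(sqrt(-4 + I(-1))) = -136 + 14*sqrt(-4 + 0) = -136 + 14*sqrt(-4) = -136 + 14*(2*I) = -136 + 28*I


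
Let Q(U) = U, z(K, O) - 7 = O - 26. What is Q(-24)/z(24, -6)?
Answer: 24/25 ≈ 0.96000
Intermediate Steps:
z(K, O) = -19 + O (z(K, O) = 7 + (O - 26) = 7 + (-26 + O) = -19 + O)
Q(-24)/z(24, -6) = -24/(-19 - 6) = -24/(-25) = -24*(-1/25) = 24/25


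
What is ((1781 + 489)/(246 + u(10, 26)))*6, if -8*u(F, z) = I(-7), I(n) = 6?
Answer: 18160/327 ≈ 55.535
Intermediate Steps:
u(F, z) = -¾ (u(F, z) = -⅛*6 = -¾)
((1781 + 489)/(246 + u(10, 26)))*6 = ((1781 + 489)/(246 - ¾))*6 = (2270/(981/4))*6 = (2270*(4/981))*6 = (9080/981)*6 = 18160/327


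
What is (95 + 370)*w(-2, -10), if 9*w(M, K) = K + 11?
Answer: 155/3 ≈ 51.667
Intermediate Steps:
w(M, K) = 11/9 + K/9 (w(M, K) = (K + 11)/9 = (11 + K)/9 = 11/9 + K/9)
(95 + 370)*w(-2, -10) = (95 + 370)*(11/9 + (⅑)*(-10)) = 465*(11/9 - 10/9) = 465*(⅑) = 155/3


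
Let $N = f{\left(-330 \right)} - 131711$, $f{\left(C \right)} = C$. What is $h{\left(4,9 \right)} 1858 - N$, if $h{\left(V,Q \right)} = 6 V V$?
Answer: $310409$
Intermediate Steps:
$h{\left(V,Q \right)} = 6 V^{2}$
$N = -132041$ ($N = -330 - 131711 = -132041$)
$h{\left(4,9 \right)} 1858 - N = 6 \cdot 4^{2} \cdot 1858 - -132041 = 6 \cdot 16 \cdot 1858 + 132041 = 96 \cdot 1858 + 132041 = 178368 + 132041 = 310409$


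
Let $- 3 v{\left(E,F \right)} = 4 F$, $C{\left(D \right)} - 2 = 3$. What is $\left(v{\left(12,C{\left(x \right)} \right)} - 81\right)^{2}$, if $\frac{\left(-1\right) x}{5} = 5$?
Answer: $\frac{69169}{9} \approx 7685.4$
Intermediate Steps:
$x = -25$ ($x = \left(-5\right) 5 = -25$)
$C{\left(D \right)} = 5$ ($C{\left(D \right)} = 2 + 3 = 5$)
$v{\left(E,F \right)} = - \frac{4 F}{3}$
$\left(v{\left(12,C{\left(x \right)} \right)} - 81\right)^{2} = \left(\left(- \frac{4}{3}\right) 5 - 81\right)^{2} = \left(- \frac{20}{3} - 81\right)^{2} = \left(- \frac{263}{3}\right)^{2} = \frac{69169}{9}$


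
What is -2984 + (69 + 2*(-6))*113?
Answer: 3457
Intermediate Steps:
-2984 + (69 + 2*(-6))*113 = -2984 + (69 - 12)*113 = -2984 + 57*113 = -2984 + 6441 = 3457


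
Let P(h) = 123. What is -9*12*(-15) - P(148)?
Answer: 1497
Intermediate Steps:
-9*12*(-15) - P(148) = -9*12*(-15) - 1*123 = -108*(-15) - 123 = 1620 - 123 = 1497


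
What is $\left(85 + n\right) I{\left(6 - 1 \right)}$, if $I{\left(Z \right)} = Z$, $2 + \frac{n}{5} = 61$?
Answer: $1900$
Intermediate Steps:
$n = 295$ ($n = -10 + 5 \cdot 61 = -10 + 305 = 295$)
$\left(85 + n\right) I{\left(6 - 1 \right)} = \left(85 + 295\right) \left(6 - 1\right) = 380 \left(6 - 1\right) = 380 \cdot 5 = 1900$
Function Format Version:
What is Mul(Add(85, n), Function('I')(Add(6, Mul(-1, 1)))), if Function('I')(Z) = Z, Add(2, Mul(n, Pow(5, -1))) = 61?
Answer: 1900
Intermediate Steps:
n = 295 (n = Add(-10, Mul(5, 61)) = Add(-10, 305) = 295)
Mul(Add(85, n), Function('I')(Add(6, Mul(-1, 1)))) = Mul(Add(85, 295), Add(6, Mul(-1, 1))) = Mul(380, Add(6, -1)) = Mul(380, 5) = 1900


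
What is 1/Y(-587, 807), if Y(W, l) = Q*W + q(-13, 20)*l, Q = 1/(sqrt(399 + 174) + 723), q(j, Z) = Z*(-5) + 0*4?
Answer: -42138413601/3400604227105969 - 587*sqrt(573)/3400604227105969 ≈ -1.2391e-5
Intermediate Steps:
q(j, Z) = -5*Z (q(j, Z) = -5*Z + 0 = -5*Z)
Q = 1/(723 + sqrt(573)) (Q = 1/(sqrt(573) + 723) = 1/(723 + sqrt(573)) ≈ 0.0013388)
Y(W, l) = -100*l + W*(241/174052 - sqrt(573)/522156) (Y(W, l) = (241/174052 - sqrt(573)/522156)*W + (-5*20)*l = W*(241/174052 - sqrt(573)/522156) - 100*l = -100*l + W*(241/174052 - sqrt(573)/522156))
1/Y(-587, 807) = 1/(-100*807 + (1/522156)*(-587)*(723 - sqrt(573))) = 1/(-80700 + (-141467/174052 + 587*sqrt(573)/522156)) = 1/(-14046137867/174052 + 587*sqrt(573)/522156)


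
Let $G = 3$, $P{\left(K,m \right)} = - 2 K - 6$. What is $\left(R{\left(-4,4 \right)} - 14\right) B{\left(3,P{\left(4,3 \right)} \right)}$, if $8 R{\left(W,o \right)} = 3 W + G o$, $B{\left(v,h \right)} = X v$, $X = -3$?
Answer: $126$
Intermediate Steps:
$P{\left(K,m \right)} = -6 - 2 K$ ($P{\left(K,m \right)} = - 2 K - 6 = -6 - 2 K$)
$B{\left(v,h \right)} = - 3 v$
$R{\left(W,o \right)} = \frac{3 W}{8} + \frac{3 o}{8}$ ($R{\left(W,o \right)} = \frac{3 W + 3 o}{8} = \frac{3 W}{8} + \frac{3 o}{8}$)
$\left(R{\left(-4,4 \right)} - 14\right) B{\left(3,P{\left(4,3 \right)} \right)} = \left(\left(\frac{3}{8} \left(-4\right) + \frac{3}{8} \cdot 4\right) - 14\right) \left(\left(-3\right) 3\right) = \left(\left(- \frac{3}{2} + \frac{3}{2}\right) - 14\right) \left(-9\right) = \left(0 - 14\right) \left(-9\right) = \left(-14\right) \left(-9\right) = 126$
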